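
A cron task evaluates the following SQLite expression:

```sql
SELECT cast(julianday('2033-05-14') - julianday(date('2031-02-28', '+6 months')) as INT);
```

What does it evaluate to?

Adding +6 months to 2031-02-28 gives 2031-08-28.
3 days remain in August 2031 after the 28th (31 − 28).
Full months from September 2031 through April 2033 contribute their day counts.
Then 14 days into May 2033.
Total: 3 + 30 + 31 + 30 + 31 + 31 + 29 + 31 + 30 + 31 + 30 + 31 + 31 + 30 + 31 + 30 + 31 + 31 + 28 + 31 + 30 + 14 = 625.

625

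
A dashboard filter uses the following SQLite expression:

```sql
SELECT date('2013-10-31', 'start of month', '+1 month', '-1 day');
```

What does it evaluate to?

`start of month` rewinds 2013-10-31 to 2013-10-01.
Adding +1 month to 2013-10-01 gives 2013-11-01.
Going back 1 day from 2013-11-01 reaches 2013-10-31 (last day of October, 31 days).

2013-10-31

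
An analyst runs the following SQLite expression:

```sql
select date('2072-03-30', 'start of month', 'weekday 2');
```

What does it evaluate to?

`start of month` rewinds 2072-03-30 to 2072-03-01.
`weekday 2` advances to the next Tuesday; 2072-03-01 is already a Tuesday, so it stays at 2072-03-01.

2072-03-01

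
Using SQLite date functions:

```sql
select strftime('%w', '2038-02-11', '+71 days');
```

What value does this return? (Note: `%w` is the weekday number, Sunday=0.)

5

First apply '+71 days': 2038-02-11 → 2038-04-23.
2038-04-23 is a Friday; with Sunday=0 that is 5.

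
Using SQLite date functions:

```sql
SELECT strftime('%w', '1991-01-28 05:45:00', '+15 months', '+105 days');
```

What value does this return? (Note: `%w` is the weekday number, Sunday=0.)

First apply '+15 months', '+105 days': 1991-01-28 05:45:00 → 1992-08-11 05:45:00.
1992-08-11 is a Tuesday; with Sunday=0 that is 2.

2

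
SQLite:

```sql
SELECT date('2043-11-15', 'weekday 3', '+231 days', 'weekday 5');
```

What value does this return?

2044-07-08

`weekday 3` advances to the next Wednesday; 2043-11-15 is a Sunday, so it moves forward to 2043-11-18.
Applying '+231 days' to 2043-11-18: counting 231 days forward gives 2044-07-06.
`weekday 5` advances to the next Friday; 2044-07-06 is a Wednesday, so it moves forward to 2044-07-08.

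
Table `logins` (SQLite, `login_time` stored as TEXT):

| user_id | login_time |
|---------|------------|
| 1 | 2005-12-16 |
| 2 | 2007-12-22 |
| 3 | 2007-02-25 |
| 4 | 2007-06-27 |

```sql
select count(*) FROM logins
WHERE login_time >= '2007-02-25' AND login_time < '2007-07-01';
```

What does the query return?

Rows in [2007-02-25, 2007-07-01): 2007-02-25, 2007-06-27 → 2 rows.

2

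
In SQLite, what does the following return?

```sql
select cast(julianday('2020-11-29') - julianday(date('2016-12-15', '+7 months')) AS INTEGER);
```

1233

Adding +7 months to 2016-12-15 gives 2017-07-15.
16 days remain in July 2017 after the 15th (31 − 15).
Full months from August 2017 through October 2020 contribute their day counts.
Then 29 days into November 2020.
Total: 16 + 31 + 30 + 31 + 30 + 31 + 31 + 28 + 31 + 30 + 31 + 30 + 31 + 31 + 30 + 31 + 30 + 31 + 31 + 28 + 31 + 30 + 31 + 30 + 31 + 31 + 30 + 31 + 30 + 31 + 31 + 29 + 31 + 30 + 31 + 30 + 31 + 31 + 30 + 31 + 29 = 1233.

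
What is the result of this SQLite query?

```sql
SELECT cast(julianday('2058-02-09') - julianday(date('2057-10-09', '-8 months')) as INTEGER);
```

Adding -8 months to 2057-10-09 gives 2057-02-09.
19 days remain in February 2057 after the 9th (28 − 9).
Full months from March 2057 through January 2058 contribute their day counts.
Then 9 days into February 2058.
Total: 19 + 31 + 30 + 31 + 30 + 31 + 31 + 30 + 31 + 30 + 31 + 31 + 9 = 365.

365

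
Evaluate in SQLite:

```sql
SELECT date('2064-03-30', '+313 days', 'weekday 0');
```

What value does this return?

Applying '+313 days' to 2064-03-30: counting 313 days forward gives 2065-02-06.
`weekday 0` advances to the next Sunday; 2065-02-06 is a Friday, so it moves forward to 2065-02-08.

2065-02-08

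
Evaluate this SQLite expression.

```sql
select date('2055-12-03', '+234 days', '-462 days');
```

2055-04-19

Applying '+234 days' to 2055-12-03: counting 234 days forward gives 2056-07-24.
Applying '-462 days' to 2056-07-24: counting 462 days back gives 2055-04-19.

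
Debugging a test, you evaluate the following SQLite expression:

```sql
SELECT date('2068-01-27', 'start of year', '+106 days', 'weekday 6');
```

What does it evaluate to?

`start of year` rewinds 2068-01-27 to 2068-01-01.
Applying '+106 days' to 2068-01-01: counting 106 days forward gives 2068-04-16.
`weekday 6` advances to the next Saturday; 2068-04-16 is a Monday, so it moves forward to 2068-04-21.

2068-04-21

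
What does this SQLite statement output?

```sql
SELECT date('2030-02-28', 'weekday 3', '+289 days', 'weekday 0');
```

2030-12-22

`weekday 3` advances to the next Wednesday; 2030-02-28 is a Thursday, so it moves forward to 2030-03-06.
Applying '+289 days' to 2030-03-06: counting 289 days forward gives 2030-12-20.
`weekday 0` advances to the next Sunday; 2030-12-20 is a Friday, so it moves forward to 2030-12-22.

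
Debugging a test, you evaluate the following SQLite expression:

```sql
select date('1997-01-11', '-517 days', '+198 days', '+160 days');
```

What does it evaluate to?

1996-08-05

Applying '-517 days' to 1997-01-11: counting 517 days back gives 1995-08-13.
Applying '+198 days' to 1995-08-13: counting 198 days forward gives 1996-02-27.
Applying '+160 days' to 1996-02-27: counting 160 days forward gives 1996-08-05.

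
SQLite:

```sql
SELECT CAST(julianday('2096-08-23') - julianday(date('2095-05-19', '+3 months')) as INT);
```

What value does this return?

Adding +3 months to 2095-05-19 gives 2095-08-19.
12 days remain in August 2095 after the 19th (31 − 19).
Full months from September 2095 through July 2096 contribute their day counts.
Then 23 days into August 2096.
Total: 12 + 30 + 31 + 30 + 31 + 31 + 29 + 31 + 30 + 31 + 30 + 31 + 23 = 370.

370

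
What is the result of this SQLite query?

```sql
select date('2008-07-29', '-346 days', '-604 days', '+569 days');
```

2007-07-14

Applying '-346 days' to 2008-07-29: counting 346 days back gives 2007-08-18.
Applying '-604 days' to 2007-08-18: counting 604 days back gives 2005-12-22.
Applying '+569 days' to 2005-12-22: counting 569 days forward gives 2007-07-14.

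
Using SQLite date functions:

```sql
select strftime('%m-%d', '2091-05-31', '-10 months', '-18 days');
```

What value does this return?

07-13

First apply '-10 months', '-18 days': 2091-05-31 → 2090-07-13.
`%m-%d` extracts the month-day: 07-13.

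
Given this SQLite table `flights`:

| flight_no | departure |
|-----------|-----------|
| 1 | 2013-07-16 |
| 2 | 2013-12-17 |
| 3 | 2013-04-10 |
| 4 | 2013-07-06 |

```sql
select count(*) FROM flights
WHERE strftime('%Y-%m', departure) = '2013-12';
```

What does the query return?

1

Rows with year-month 2013-12: 2013-12-17 → 1.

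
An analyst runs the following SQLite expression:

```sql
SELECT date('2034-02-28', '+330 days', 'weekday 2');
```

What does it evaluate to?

Applying '+330 days' to 2034-02-28: counting 330 days forward gives 2035-01-24.
`weekday 2` advances to the next Tuesday; 2035-01-24 is a Wednesday, so it moves forward to 2035-01-30.

2035-01-30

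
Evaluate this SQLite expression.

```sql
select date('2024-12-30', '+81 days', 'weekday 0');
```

Applying '+81 days' to 2024-12-30: counting 81 days forward gives 2025-03-21.
`weekday 0` advances to the next Sunday; 2025-03-21 is a Friday, so it moves forward to 2025-03-23.

2025-03-23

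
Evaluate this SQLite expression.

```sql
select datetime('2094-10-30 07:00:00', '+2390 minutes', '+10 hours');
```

2390 minutes = 39h 50m; +2390 minutes from 2094-10-30 07:00:00 is 2094-10-31 22:50:00 (crosses midnight).
+10 hours from 2094-10-31 22:50:00 is 2094-11-01 08:50:00 (crosses midnight).

2094-11-01 08:50:00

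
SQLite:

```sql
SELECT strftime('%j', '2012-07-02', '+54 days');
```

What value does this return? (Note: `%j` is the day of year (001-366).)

238

First apply '+54 days': 2012-07-02 → 2012-08-25.
Day-of-year for 2012-08-25: days since 2012-01-01 inclusive = 238, zero-padded to 238.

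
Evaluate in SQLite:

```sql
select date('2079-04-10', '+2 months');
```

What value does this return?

Adding +2 months to 2079-04-10 gives 2079-06-10.

2079-06-10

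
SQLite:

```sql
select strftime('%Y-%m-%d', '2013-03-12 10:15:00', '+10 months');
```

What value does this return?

2014-01-12

First apply '+10 months': 2013-03-12 10:15:00 → 2014-01-12 10:15:00.
`%Y-%m-%d` extracts the ISO date: 2014-01-12.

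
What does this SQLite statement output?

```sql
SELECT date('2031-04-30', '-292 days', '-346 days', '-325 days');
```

Applying '-292 days' to 2031-04-30: counting 292 days back gives 2030-07-12.
Applying '-346 days' to 2030-07-12: counting 346 days back gives 2029-07-31.
Applying '-325 days' to 2029-07-31: counting 325 days back gives 2028-09-09.

2028-09-09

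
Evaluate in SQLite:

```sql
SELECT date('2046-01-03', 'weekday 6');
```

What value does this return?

2046-01-06

`weekday 6` advances to the next Saturday; 2046-01-03 is a Wednesday, so it moves forward to 2046-01-06.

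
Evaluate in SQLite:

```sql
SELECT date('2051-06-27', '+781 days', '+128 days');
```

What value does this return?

Applying '+781 days' to 2051-06-27: counting 781 days forward gives 2053-08-16.
Applying '+128 days' to 2053-08-16: counting 128 days forward gives 2053-12-22.

2053-12-22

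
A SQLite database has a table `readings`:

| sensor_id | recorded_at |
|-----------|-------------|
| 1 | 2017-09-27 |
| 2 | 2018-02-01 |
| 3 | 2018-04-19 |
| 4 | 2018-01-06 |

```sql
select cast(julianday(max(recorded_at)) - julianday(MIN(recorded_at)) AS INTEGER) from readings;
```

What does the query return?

204

MIN = 2017-09-27, MAX = 2018-04-19.
3 days remain in September 2017 after the 27th (30 − 27).
Full months from October 2017 through March 2018 contribute their day counts.
Then 19 days into April 2018.
Total: 3 + 31 + 30 + 31 + 31 + 28 + 31 + 19 = 204.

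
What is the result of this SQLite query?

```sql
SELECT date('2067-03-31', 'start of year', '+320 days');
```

2067-11-17

`start of year` rewinds 2067-03-31 to 2067-01-01.
Applying '+320 days' to 2067-01-01: counting 320 days forward gives 2067-11-17.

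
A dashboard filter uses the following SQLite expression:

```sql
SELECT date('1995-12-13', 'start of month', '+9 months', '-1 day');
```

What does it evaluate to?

`start of month` rewinds 1995-12-13 to 1995-12-01.
Adding +9 months to 1995-12-01 gives 1996-09-01.
Going back 1 day from 1996-09-01 reaches 1996-08-31 (last day of August, 31 days).

1996-08-31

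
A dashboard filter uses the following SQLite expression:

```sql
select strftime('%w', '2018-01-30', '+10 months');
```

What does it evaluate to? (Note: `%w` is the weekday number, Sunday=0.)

5

First apply '+10 months': 2018-01-30 → 2018-11-30.
2018-11-30 is a Friday; with Sunday=0 that is 5.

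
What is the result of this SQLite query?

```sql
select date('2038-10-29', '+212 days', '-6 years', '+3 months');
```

2033-08-29

Applying '+212 days' to 2038-10-29: counting 212 days forward gives 2039-05-29.
Adding -6 years to 2039-05-29 gives 2033-05-29.
Adding +3 months to 2033-05-29 gives 2033-08-29.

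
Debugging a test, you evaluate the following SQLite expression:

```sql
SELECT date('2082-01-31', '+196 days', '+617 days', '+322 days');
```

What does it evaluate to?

2085-03-11

Applying '+196 days' to 2082-01-31: counting 196 days forward gives 2082-08-15.
Applying '+617 days' to 2082-08-15: counting 617 days forward gives 2084-04-23.
Applying '+322 days' to 2084-04-23: counting 322 days forward gives 2085-03-11.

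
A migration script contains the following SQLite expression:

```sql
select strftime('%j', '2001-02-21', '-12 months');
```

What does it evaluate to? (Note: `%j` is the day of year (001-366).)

First apply '-12 months': 2001-02-21 → 2000-02-21.
Day-of-year for 2000-02-21: days since 2000-01-01 inclusive = 52, zero-padded to 052.

052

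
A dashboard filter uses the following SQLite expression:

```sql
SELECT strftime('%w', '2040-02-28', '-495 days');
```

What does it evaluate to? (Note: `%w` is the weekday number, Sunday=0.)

First apply '-495 days': 2040-02-28 → 2038-10-21.
2038-10-21 is a Thursday; with Sunday=0 that is 4.

4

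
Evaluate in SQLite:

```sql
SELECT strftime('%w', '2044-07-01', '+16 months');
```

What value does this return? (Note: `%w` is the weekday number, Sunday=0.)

3

First apply '+16 months': 2044-07-01 → 2045-11-01.
2045-11-01 is a Wednesday; with Sunday=0 that is 3.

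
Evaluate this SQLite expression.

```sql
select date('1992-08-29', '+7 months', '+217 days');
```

Adding +7 months to 1992-08-29 gives 1993-03-29.
Applying '+217 days' to 1993-03-29: counting 217 days forward gives 1993-11-01.

1993-11-01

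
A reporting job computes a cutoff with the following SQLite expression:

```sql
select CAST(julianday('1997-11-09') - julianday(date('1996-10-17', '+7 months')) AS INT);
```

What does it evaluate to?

Adding +7 months to 1996-10-17 gives 1997-05-17.
14 days remain in May 1997 after the 17th (31 − 17).
June 1997: 30 days.
July 1997: 31 days.
August 1997: 31 days.
September 1997: 30 days.
October 1997: 31 days.
Then 9 days into November 1997.
Total: 14 + 30 + 31 + 31 + 30 + 31 + 9 = 176.

176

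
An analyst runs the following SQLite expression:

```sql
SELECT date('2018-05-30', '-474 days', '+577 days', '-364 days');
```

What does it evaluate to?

Applying '-474 days' to 2018-05-30: counting 474 days back gives 2017-02-10.
Applying '+577 days' to 2017-02-10: counting 577 days forward gives 2018-09-10.
Applying '-364 days' to 2018-09-10: counting 364 days back gives 2017-09-11.

2017-09-11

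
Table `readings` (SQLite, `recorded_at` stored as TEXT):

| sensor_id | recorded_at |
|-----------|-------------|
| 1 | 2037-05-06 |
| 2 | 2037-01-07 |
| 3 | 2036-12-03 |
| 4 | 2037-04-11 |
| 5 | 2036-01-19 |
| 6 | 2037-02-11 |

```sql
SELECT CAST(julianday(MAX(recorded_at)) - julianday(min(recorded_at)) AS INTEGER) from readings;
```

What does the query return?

MIN = 2036-01-19, MAX = 2037-05-06.
12 days remain in January 2036 after the 19th (31 − 19).
Full months from February 2036 through April 2037 contribute their day counts.
Then 6 days into May 2037.
Total: 12 + 29 + 31 + 30 + 31 + 30 + 31 + 31 + 30 + 31 + 30 + 31 + 31 + 28 + 31 + 30 + 6 = 473.

473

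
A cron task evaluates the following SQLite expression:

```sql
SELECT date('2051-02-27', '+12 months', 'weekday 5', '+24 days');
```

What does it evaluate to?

2052-03-25

Adding +12 months to 2051-02-27 gives 2052-02-27.
`weekday 5` advances to the next Friday; 2052-02-27 is a Tuesday, so it moves forward to 2052-03-01.
Advancing 24 more days within March lands on 2052-03-25.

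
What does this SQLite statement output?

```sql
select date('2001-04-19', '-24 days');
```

Going back 19 days from 2001-04-19 reaches 2001-03-31 (last day of March, 31 days).
Going back 5 days within March lands on 2001-03-26.

2001-03-26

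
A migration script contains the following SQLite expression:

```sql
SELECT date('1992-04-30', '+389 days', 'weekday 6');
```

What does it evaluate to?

1993-05-29

Applying '+389 days' to 1992-04-30: counting 389 days forward gives 1993-05-24.
`weekday 6` advances to the next Saturday; 1993-05-24 is a Monday, so it moves forward to 1993-05-29.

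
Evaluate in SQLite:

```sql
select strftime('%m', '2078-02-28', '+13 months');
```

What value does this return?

03

First apply '+13 months': 2078-02-28 → 2079-03-28.
`%m` extracts the 2-digit month (01-12): 03.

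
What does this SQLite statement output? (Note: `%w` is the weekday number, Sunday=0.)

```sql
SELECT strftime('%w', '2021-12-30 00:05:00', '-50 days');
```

First apply '-50 days': 2021-12-30 00:05:00 → 2021-11-10 00:05:00.
2021-11-10 is a Wednesday; with Sunday=0 that is 3.

3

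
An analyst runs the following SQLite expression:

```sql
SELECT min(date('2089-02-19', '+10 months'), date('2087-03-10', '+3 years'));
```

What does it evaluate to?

date('2089-02-19', '+10 months') → 2089-12-19.
date('2087-03-10', '+3 years') → 2090-03-10.
Earlier of the two is 2089-12-19.

2089-12-19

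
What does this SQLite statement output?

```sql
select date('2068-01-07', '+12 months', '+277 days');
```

Adding +12 months to 2068-01-07 gives 2069-01-07.
Applying '+277 days' to 2069-01-07: counting 277 days forward gives 2069-10-11.

2069-10-11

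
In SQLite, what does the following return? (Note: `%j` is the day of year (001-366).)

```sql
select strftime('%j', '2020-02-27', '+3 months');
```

First apply '+3 months': 2020-02-27 → 2020-05-27.
Day-of-year for 2020-05-27: days since 2020-01-01 inclusive = 148, zero-padded to 148.

148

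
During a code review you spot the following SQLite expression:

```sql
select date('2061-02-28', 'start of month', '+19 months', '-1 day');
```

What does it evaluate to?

`start of month` rewinds 2061-02-28 to 2061-02-01.
Adding +19 months to 2061-02-01 gives 2062-09-01.
Going back 1 day from 2062-09-01 reaches 2062-08-31 (last day of August, 31 days).

2062-08-31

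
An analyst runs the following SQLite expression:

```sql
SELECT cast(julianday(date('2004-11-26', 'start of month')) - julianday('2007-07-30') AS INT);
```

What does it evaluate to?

`start of month` rewinds 2004-11-26 to 2004-11-01.
29 days remain in November 2004 after the 1st (30 − 1).
Full months from December 2004 through June 2007 contribute their day counts.
Then 30 days into July 2007.
Total: 29 + 31 + 31 + 28 + 31 + 30 + 31 + 30 + 31 + 31 + 30 + 31 + 30 + 31 + 31 + 28 + 31 + 30 + 31 + 30 + 31 + 31 + 30 + 31 + 30 + 31 + 31 + 28 + 31 + 30 + 31 + 30 + 30 = 1001.
The subtraction is earlier − later, so the result is −1001 → -1001.

-1001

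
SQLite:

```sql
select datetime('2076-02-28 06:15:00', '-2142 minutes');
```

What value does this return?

2076-02-26 18:33:00

2142 minutes = 35h 42m; -2142 minutes from 2076-02-28 06:15:00 is 2076-02-26 18:33:00 (crosses midnight).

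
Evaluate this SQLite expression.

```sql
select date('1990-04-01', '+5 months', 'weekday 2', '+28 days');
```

Adding +5 months to 1990-04-01 gives 1990-09-01.
`weekday 2` advances to the next Tuesday; 1990-09-01 is a Saturday, so it moves forward to 1990-09-04.
September 1990 has 30 days; 26 remain after the 4th, so 27 days reach 1990-10-01.
Advancing 1 more day within October lands on 1990-10-02.

1990-10-02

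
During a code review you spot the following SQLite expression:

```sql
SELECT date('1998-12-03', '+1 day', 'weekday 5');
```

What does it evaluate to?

Advancing 1 more day within December lands on 1998-12-04.
`weekday 5` advances to the next Friday; 1998-12-04 is already a Friday, so it stays at 1998-12-04.

1998-12-04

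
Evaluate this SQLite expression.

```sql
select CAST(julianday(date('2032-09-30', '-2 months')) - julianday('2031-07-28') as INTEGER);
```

Adding -2 months to 2032-09-30 gives 2032-07-30.
3 days remain in July 2031 after the 28th (31 − 28).
Full months from August 2031 through June 2032 contribute their day counts.
Then 30 days into July 2032.
Total: 3 + 31 + 30 + 31 + 30 + 31 + 31 + 29 + 31 + 30 + 31 + 30 + 30 = 368.

368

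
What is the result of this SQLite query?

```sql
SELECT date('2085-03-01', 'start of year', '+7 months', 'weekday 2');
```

`start of year` rewinds 2085-03-01 to 2085-01-01.
Adding +7 months to 2085-01-01 gives 2085-08-01.
`weekday 2` advances to the next Tuesday; 2085-08-01 is a Wednesday, so it moves forward to 2085-08-07.

2085-08-07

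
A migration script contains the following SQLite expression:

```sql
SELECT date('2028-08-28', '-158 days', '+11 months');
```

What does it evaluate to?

Applying '-158 days' to 2028-08-28: counting 158 days back gives 2028-03-23.
Adding +11 months to 2028-03-23 gives 2029-02-23.

2029-02-23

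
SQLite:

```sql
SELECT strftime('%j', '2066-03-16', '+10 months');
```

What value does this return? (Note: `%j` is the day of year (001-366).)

016

First apply '+10 months': 2066-03-16 → 2067-01-16.
Day-of-year for 2067-01-16: days since 2067-01-01 inclusive = 16, zero-padded to 016.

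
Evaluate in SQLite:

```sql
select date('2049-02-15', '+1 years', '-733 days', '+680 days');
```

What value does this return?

Adding +1 year to 2049-02-15 gives 2050-02-15.
Applying '-733 days' to 2050-02-15: counting 733 days back gives 2048-02-13.
Applying '+680 days' to 2048-02-13: counting 680 days forward gives 2049-12-24.

2049-12-24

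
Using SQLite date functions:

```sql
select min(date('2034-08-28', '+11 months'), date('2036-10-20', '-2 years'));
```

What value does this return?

date('2034-08-28', '+11 months') → 2035-07-28.
date('2036-10-20', '-2 years') → 2034-10-20.
Earlier of the two is 2034-10-20.

2034-10-20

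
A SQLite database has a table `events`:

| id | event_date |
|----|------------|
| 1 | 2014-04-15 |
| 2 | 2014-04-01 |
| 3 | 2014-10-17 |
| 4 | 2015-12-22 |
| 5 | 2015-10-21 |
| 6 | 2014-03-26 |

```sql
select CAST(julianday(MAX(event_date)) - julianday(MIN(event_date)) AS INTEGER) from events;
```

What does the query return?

MIN = 2014-03-26, MAX = 2015-12-22.
5 days remain in March 2014 after the 26th (31 − 26).
Full months from April 2014 through November 2015 contribute their day counts.
Then 22 days into December 2015.
Total: 5 + 30 + 31 + 30 + 31 + 31 + 30 + 31 + 30 + 31 + 31 + 28 + 31 + 30 + 31 + 30 + 31 + 31 + 30 + 31 + 30 + 22 = 636.

636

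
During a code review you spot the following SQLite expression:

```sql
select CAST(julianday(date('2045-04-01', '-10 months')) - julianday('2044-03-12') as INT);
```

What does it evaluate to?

81

Adding -10 months to 2045-04-01 gives 2044-06-01.
19 days remain in March 2044 after the 12th (31 − 12).
April 2044: 30 days.
May 2044: 31 days.
Then 1 day into June 2044.
Total: 19 + 30 + 31 + 1 = 81.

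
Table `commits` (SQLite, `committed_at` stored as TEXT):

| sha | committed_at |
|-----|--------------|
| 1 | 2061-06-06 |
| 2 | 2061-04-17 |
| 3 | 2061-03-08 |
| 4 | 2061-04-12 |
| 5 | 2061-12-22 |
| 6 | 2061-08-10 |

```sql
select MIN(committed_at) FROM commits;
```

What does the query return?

MIN over {2061-03-08, 2061-04-12, 2061-04-17, 2061-06-06, 2061-08-10, 2061-12-22}.

2061-03-08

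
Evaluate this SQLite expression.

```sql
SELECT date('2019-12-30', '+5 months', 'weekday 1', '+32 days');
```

Adding +5 months to 2019-12-30 gives 2020-05-30.
`weekday 1` advances to the next Monday; 2020-05-30 is a Saturday, so it moves forward to 2020-06-01.
June 2020 has 30 days; 29 remain after the 1st, so 30 days reach 2020-07-01.
Advancing 2 more days within July lands on 2020-07-03.

2020-07-03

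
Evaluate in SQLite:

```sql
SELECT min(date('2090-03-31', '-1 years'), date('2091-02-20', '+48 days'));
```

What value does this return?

2089-03-31

date('2090-03-31', '-1 years') → 2089-03-31.
date('2091-02-20', '+48 days') → 2091-04-09.
Earlier of the two is 2089-03-31.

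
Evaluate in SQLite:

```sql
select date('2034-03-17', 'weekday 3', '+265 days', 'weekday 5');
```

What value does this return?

`weekday 3` advances to the next Wednesday; 2034-03-17 is a Friday, so it moves forward to 2034-03-22.
Applying '+265 days' to 2034-03-22: counting 265 days forward gives 2034-12-12.
`weekday 5` advances to the next Friday; 2034-12-12 is a Tuesday, so it moves forward to 2034-12-15.

2034-12-15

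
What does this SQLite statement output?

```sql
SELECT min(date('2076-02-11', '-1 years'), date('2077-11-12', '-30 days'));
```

2075-02-11

date('2076-02-11', '-1 years') → 2075-02-11.
date('2077-11-12', '-30 days') → 2077-10-13.
Earlier of the two is 2075-02-11.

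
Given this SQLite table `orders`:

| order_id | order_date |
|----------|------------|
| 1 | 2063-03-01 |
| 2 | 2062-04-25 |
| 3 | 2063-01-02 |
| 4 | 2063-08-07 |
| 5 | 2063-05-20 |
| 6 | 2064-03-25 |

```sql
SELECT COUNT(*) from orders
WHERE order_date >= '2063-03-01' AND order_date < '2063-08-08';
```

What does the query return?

3

Rows in [2063-03-01, 2063-08-08): 2063-03-01, 2063-08-07, 2063-05-20 → 3 rows.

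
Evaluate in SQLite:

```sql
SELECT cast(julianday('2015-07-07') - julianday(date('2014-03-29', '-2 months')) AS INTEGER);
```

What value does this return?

524

Adding -2 months to 2014-03-29 gives 2014-01-29.
2 days remain in January 2014 after the 29th (31 − 29).
Full months from February 2014 through June 2015 contribute their day counts.
Then 7 days into July 2015.
Total: 2 + 28 + 31 + 30 + 31 + 30 + 31 + 31 + 30 + 31 + 30 + 31 + 31 + 28 + 31 + 30 + 31 + 30 + 7 = 524.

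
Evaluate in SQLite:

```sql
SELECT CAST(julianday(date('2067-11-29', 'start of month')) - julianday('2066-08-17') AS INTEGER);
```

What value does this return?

441

`start of month` rewinds 2067-11-29 to 2067-11-01.
14 days remain in August 2066 after the 17th (31 − 17).
Full months from September 2066 through October 2067 contribute their day counts.
Then 1 day into November 2067.
Total: 14 + 30 + 31 + 30 + 31 + 31 + 28 + 31 + 30 + 31 + 30 + 31 + 31 + 30 + 31 + 1 = 441.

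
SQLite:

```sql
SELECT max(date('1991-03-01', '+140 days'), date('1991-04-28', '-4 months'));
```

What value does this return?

1991-07-19

date('1991-03-01', '+140 days') → 1991-07-19.
date('1991-04-28', '-4 months') → 1990-12-28.
Later of the two is 1991-07-19.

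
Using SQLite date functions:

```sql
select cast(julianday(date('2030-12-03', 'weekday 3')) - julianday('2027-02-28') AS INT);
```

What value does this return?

`weekday 3` advances to the next Wednesday; 2030-12-03 is a Tuesday, so it moves forward to 2030-12-04.
0 days remain in February 2027 after the 28th (28 − 28).
Full months from March 2027 through November 2030 contribute their day counts.
Then 4 days into December 2030.
Total: 0 + 31 + 30 + 31 + 30 + 31 + 31 + 30 + 31 + 30 + 31 + 31 + 29 + 31 + 30 + 31 + 30 + 31 + 31 + 30 + 31 + 30 + 31 + 31 + 28 + 31 + 30 + 31 + 30 + 31 + 31 + 30 + 31 + 30 + 31 + 31 + 28 + 31 + 30 + 31 + 30 + 31 + 31 + 30 + 31 + 30 + 4 = 1375.

1375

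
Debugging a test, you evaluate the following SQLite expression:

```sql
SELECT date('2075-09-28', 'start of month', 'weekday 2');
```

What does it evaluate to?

2075-09-03

`start of month` rewinds 2075-09-28 to 2075-09-01.
`weekday 2` advances to the next Tuesday; 2075-09-01 is a Sunday, so it moves forward to 2075-09-03.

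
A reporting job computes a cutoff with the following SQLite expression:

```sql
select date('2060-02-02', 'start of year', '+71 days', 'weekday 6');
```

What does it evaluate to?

`start of year` rewinds 2060-02-02 to 2060-01-01.
Applying '+71 days' to 2060-01-01: counting 71 days forward gives 2060-03-12.
`weekday 6` advances to the next Saturday; 2060-03-12 is a Friday, so it moves forward to 2060-03-13.

2060-03-13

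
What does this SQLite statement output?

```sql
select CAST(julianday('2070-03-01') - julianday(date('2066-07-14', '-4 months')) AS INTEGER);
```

1448

Adding -4 months to 2066-07-14 gives 2066-03-14.
17 days remain in March 2066 after the 14th (31 − 14).
Full months from April 2066 through February 2070 contribute their day counts.
Then 1 day into March 2070.
Total: 17 + 30 + 31 + 30 + 31 + 31 + 30 + 31 + 30 + 31 + 31 + 28 + 31 + 30 + 31 + 30 + 31 + 31 + 30 + 31 + 30 + 31 + 31 + 29 + 31 + 30 + 31 + 30 + 31 + 31 + 30 + 31 + 30 + 31 + 31 + 28 + 31 + 30 + 31 + 30 + 31 + 31 + 30 + 31 + 30 + 31 + 31 + 28 + 1 = 1448.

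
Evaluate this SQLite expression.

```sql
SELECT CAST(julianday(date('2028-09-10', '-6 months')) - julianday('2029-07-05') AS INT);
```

-482

Adding -6 months to 2028-09-10 gives 2028-03-10.
21 days remain in March 2028 after the 10th (31 − 10).
Full months from April 2028 through June 2029 contribute their day counts.
Then 5 days into July 2029.
Total: 21 + 30 + 31 + 30 + 31 + 31 + 30 + 31 + 30 + 31 + 31 + 28 + 31 + 30 + 31 + 30 + 5 = 482.
The subtraction is earlier − later, so the result is −482 → -482.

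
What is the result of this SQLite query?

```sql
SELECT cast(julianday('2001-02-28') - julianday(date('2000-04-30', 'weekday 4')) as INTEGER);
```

`weekday 4` advances to the next Thursday; 2000-04-30 is a Sunday, so it moves forward to 2000-05-04.
27 days remain in May 2000 after the 4th (31 − 4).
Full months from June 2000 through January 2001 contribute their day counts.
Then 28 days into February 2001.
Total: 27 + 30 + 31 + 31 + 30 + 31 + 30 + 31 + 31 + 28 = 300.

300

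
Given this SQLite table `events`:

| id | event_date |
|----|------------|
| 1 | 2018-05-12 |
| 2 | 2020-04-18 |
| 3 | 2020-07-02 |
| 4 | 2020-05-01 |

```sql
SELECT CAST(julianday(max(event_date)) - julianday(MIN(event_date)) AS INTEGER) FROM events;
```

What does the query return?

MIN = 2018-05-12, MAX = 2020-07-02.
19 days remain in May 2018 after the 12th (31 − 12).
Full months from June 2018 through June 2020 contribute their day counts.
Then 2 days into July 2020.
Total: 19 + 30 + 31 + 31 + 30 + 31 + 30 + 31 + 31 + 28 + 31 + 30 + 31 + 30 + 31 + 31 + 30 + 31 + 30 + 31 + 31 + 29 + 31 + 30 + 31 + 30 + 2 = 782.

782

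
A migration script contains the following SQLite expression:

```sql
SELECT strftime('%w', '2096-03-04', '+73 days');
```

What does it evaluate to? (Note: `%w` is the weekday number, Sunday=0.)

3

First apply '+73 days': 2096-03-04 → 2096-05-16.
2096-05-16 is a Wednesday; with Sunday=0 that is 3.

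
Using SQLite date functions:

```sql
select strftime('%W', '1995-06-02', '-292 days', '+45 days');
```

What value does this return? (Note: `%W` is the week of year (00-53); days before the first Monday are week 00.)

39

First apply '-292 days', '+45 days': 1995-06-02 → 1994-09-28.
1994-09-28 is a Wednesday. SQLite's %W counts Mondays since the year started; the result is 39.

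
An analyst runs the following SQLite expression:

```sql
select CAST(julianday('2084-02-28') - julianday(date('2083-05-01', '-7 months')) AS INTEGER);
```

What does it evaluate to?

515

Adding -7 months to 2083-05-01 gives 2082-10-01.
30 days remain in October 2082 after the 1st (31 − 1).
Full months from November 2082 through January 2084 contribute their day counts.
Then 28 days into February 2084.
Total: 30 + 30 + 31 + 31 + 28 + 31 + 30 + 31 + 30 + 31 + 31 + 30 + 31 + 30 + 31 + 31 + 28 = 515.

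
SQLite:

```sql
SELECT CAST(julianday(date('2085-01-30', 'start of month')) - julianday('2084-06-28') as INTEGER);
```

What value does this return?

187

`start of month` rewinds 2085-01-30 to 2085-01-01.
2 days remain in June 2084 after the 28th (30 − 28).
Full months from July 2084 through December 2084 contribute their day counts.
Then 1 day into January 2085.
Total: 2 + 31 + 31 + 30 + 31 + 30 + 31 + 1 = 187.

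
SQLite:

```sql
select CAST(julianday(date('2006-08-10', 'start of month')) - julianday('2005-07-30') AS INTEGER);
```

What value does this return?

367

`start of month` rewinds 2006-08-10 to 2006-08-01.
1 day remains in July 2005 after the 30th (31 − 30).
Full months from August 2005 through July 2006 contribute their day counts.
Then 1 day into August 2006.
Total: 1 + 31 + 30 + 31 + 30 + 31 + 31 + 28 + 31 + 30 + 31 + 30 + 31 + 1 = 367.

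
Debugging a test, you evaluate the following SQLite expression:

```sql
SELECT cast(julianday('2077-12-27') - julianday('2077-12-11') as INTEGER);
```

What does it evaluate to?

Both dates are in December 2077: 27 − 11 = 16.

16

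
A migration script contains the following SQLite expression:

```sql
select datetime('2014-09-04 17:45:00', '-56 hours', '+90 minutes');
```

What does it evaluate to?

-56 hours from 2014-09-04 17:45:00 is 2014-09-02 09:45:00 (crosses midnight).
90 minutes = 1h 30m; +90 minutes from 2014-09-02 09:45:00 is 2014-09-02 11:15:00.

2014-09-02 11:15:00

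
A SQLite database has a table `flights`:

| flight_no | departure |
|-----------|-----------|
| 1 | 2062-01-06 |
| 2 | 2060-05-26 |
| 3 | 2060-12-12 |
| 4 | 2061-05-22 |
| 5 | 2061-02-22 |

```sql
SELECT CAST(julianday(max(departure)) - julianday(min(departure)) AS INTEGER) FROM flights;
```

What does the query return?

MIN = 2060-05-26, MAX = 2062-01-06.
5 days remain in May 2060 after the 26th (31 − 26).
Full months from June 2060 through December 2061 contribute their day counts.
Then 6 days into January 2062.
Total: 5 + 30 + 31 + 31 + 30 + 31 + 30 + 31 + 31 + 28 + 31 + 30 + 31 + 30 + 31 + 31 + 30 + 31 + 30 + 31 + 6 = 590.

590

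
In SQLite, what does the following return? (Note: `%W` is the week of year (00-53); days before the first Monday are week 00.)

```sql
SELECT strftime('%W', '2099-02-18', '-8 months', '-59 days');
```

First apply '-8 months', '-59 days': 2099-02-18 → 2098-04-20.
2098-04-20 is a Sunday. SQLite's %W counts Mondays since the year started; the result is 15.

15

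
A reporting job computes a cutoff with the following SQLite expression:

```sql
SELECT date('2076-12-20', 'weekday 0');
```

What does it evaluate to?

`weekday 0` advances to the next Sunday; 2076-12-20 is already a Sunday, so it stays at 2076-12-20.

2076-12-20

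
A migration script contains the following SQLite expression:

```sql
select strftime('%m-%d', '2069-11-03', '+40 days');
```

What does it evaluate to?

12-13

First apply '+40 days': 2069-11-03 → 2069-12-13.
`%m-%d` extracts the month-day: 12-13.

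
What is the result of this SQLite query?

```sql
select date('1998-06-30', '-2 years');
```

1996-06-30

Adding -2 years to 1998-06-30 gives 1996-06-30.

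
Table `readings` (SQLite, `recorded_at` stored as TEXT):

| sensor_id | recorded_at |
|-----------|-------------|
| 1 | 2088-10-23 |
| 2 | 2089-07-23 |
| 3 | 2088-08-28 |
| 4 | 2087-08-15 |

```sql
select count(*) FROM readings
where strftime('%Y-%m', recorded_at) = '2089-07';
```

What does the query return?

Rows with year-month 2089-07: 2089-07-23 → 1.

1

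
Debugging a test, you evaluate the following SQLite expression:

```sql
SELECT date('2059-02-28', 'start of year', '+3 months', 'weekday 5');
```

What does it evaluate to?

2059-04-04

`start of year` rewinds 2059-02-28 to 2059-01-01.
Adding +3 months to 2059-01-01 gives 2059-04-01.
`weekday 5` advances to the next Friday; 2059-04-01 is a Tuesday, so it moves forward to 2059-04-04.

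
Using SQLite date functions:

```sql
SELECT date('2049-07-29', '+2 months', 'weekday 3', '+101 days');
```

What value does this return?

2050-01-08

Adding +2 months to 2049-07-29 gives 2049-09-29.
`weekday 3` advances to the next Wednesday; 2049-09-29 is already a Wednesday, so it stays at 2049-09-29.
Applying '+101 days' to 2049-09-29: counting 101 days forward gives 2050-01-08.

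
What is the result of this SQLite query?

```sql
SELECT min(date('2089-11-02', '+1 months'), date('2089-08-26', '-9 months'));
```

2088-11-26

date('2089-11-02', '+1 months') → 2089-12-02.
date('2089-08-26', '-9 months') → 2088-11-26.
Earlier of the two is 2088-11-26.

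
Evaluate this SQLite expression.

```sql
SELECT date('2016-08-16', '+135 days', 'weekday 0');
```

Applying '+135 days' to 2016-08-16: counting 135 days forward gives 2016-12-29.
`weekday 0` advances to the next Sunday; 2016-12-29 is a Thursday, so it moves forward to 2017-01-01.

2017-01-01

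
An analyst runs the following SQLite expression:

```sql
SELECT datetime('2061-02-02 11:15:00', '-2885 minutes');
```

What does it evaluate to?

2061-01-31 11:10:00

2885 minutes = 48h 5m; -2885 minutes from 2061-02-02 11:15:00 is 2061-01-31 11:10:00 (crosses midnight).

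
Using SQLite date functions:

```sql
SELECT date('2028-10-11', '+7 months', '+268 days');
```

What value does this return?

2030-02-03

Adding +7 months to 2028-10-11 gives 2029-05-11.
Applying '+268 days' to 2029-05-11: counting 268 days forward gives 2030-02-03.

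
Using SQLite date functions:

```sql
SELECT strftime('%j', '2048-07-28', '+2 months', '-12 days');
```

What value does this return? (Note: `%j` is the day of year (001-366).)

First apply '+2 months', '-12 days': 2048-07-28 → 2048-09-16.
Day-of-year for 2048-09-16: days since 2048-01-01 inclusive = 260, zero-padded to 260.

260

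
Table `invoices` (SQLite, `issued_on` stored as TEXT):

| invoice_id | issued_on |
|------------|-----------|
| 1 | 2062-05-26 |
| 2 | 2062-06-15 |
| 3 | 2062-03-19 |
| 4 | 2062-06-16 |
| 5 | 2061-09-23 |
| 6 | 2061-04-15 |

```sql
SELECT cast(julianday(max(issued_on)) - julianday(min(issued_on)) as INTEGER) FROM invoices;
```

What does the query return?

427

MIN = 2061-04-15, MAX = 2062-06-16.
15 days remain in April 2061 after the 15th (30 − 15).
Full months from May 2061 through May 2062 contribute their day counts.
Then 16 days into June 2062.
Total: 15 + 31 + 30 + 31 + 31 + 30 + 31 + 30 + 31 + 31 + 28 + 31 + 30 + 31 + 16 = 427.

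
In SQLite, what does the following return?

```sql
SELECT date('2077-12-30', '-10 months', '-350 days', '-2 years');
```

Adding -10 months to 2077-12-30 targets 2077-02-30. February 2077 has only 28 days, so SQLite normalizes the 2-day overflow forward to 2077-03-02.
Applying '-350 days' to 2077-03-02: counting 350 days back gives 2076-03-17.
Adding -2 years to 2076-03-17 gives 2074-03-17.

2074-03-17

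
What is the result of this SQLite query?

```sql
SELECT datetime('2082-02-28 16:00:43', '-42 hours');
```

-42 hours from 2082-02-28 16:00:43 is 2082-02-26 22:00:43 (crosses midnight).

2082-02-26 22:00:43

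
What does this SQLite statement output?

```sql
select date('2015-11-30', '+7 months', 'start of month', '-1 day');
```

Adding +7 months to 2015-11-30 gives 2016-06-30.
`start of month` rewinds 2016-06-30 to 2016-06-01.
Going back 1 day from 2016-06-01 reaches 2016-05-31 (last day of May, 31 days).

2016-05-31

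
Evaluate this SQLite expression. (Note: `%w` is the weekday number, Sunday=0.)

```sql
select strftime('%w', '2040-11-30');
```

2040-11-30 is a Friday; with Sunday=0 that is 5.

5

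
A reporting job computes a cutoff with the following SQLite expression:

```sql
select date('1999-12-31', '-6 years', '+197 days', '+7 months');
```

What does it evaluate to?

Adding -6 years to 1999-12-31 gives 1993-12-31.
Applying '+197 days' to 1993-12-31: counting 197 days forward gives 1994-07-16.
Adding +7 months to 1994-07-16 gives 1995-02-16.

1995-02-16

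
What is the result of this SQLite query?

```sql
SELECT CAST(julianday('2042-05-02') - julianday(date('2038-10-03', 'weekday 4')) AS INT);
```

`weekday 4` advances to the next Thursday; 2038-10-03 is a Sunday, so it moves forward to 2038-10-07.
24 days remain in October 2038 after the 7th (31 − 7).
Full months from November 2038 through April 2042 contribute their day counts.
Then 2 days into May 2042.
Total: 24 + 30 + 31 + 31 + 28 + 31 + 30 + 31 + 30 + 31 + 31 + 30 + 31 + 30 + 31 + 31 + 29 + 31 + 30 + 31 + 30 + 31 + 31 + 30 + 31 + 30 + 31 + 31 + 28 + 31 + 30 + 31 + 30 + 31 + 31 + 30 + 31 + 30 + 31 + 31 + 28 + 31 + 30 + 2 = 1303.

1303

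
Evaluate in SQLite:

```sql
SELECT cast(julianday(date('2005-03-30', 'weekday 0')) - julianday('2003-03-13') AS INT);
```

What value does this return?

`weekday 0` advances to the next Sunday; 2005-03-30 is a Wednesday, so it moves forward to 2005-04-03.
18 days remain in March 2003 after the 13th (31 − 13).
Full months from April 2003 through March 2005 contribute their day counts.
Then 3 days into April 2005.
Total: 18 + 30 + 31 + 30 + 31 + 31 + 30 + 31 + 30 + 31 + 31 + 29 + 31 + 30 + 31 + 30 + 31 + 31 + 30 + 31 + 30 + 31 + 31 + 28 + 31 + 3 = 752.

752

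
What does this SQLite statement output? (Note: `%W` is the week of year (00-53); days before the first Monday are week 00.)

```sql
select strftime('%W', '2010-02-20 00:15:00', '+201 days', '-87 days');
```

First apply '+201 days', '-87 days': 2010-02-20 00:15:00 → 2010-06-14 00:15:00.
2010-06-14 is a Monday. SQLite's %W counts Mondays since the year started; the result is 24.

24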